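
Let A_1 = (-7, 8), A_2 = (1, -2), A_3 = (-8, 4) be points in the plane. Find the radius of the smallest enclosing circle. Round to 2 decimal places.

6.40

Side lengths²: A_1A_2² = 164, A_1A_3² = 17, A_2A_3² = 117.
Since A_1A_2² = 164 ≥ 117 + 17 = 134, the angle opposite A_1A_2 is not acute, so the smallest enclosing circle has A_1A_2 as diameter.
Centre = midpoint of A_1A_2 = (-3, 3), r² = 164/4 = 41.
r = √41 ≈ 6.40.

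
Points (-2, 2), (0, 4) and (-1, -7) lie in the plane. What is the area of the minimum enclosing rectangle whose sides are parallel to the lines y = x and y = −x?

In coordinates u = x + y, v = x − y the rectangle is axis-aligned; the map (x,y)→(u,v) scales areas by 2.
u-values: 0, 4, -8; range = 4 − (-8) = 12.
v-values: -4, -4, 6; range = 6 − (-4) = 10.
Area = (12 × 10) / 2 = 60.

60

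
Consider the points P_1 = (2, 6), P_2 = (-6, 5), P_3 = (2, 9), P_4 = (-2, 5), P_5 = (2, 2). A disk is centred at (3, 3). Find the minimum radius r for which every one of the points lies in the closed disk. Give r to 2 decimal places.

The required radius is the distance from (3, 3) to the farthest point.
Squared distances: 10, 85, 37, 29, 2.
Maximum is 85, attained at P_2.
r = √85 ≈ 9.22.

9.22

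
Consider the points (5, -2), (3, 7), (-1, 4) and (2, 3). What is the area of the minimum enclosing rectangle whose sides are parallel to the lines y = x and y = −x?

In coordinates u = x + y, v = x − y the rectangle is axis-aligned; the map (x,y)→(u,v) scales areas by 2.
u-values: 3, 10, 3, 5; range = 10 − 3 = 7.
v-values: 7, -4, -5, -1; range = 7 − (-5) = 12.
Area = (7 × 12) / 2 = 42.

42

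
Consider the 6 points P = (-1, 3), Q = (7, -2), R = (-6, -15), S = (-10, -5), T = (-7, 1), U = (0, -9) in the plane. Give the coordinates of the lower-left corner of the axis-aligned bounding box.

x-range [-10, 7], y-range [-15, 3].
The lower-left corner is (-10, -15).

(-10, -15)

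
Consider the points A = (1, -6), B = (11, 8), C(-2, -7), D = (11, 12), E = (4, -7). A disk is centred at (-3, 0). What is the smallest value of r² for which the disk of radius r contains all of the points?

The required radius is the distance from (-3, 0) to the farthest point.
Squared distances: 52, 260, 50, 340, 98.
Maximum is 340, attained at D.

340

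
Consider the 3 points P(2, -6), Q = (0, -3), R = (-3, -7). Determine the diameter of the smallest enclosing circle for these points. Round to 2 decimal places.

Side lengths²: PQ² = 13, PR² = 26, QR² = 25.
Since PR² = 26 < 25 + 13 = 38, the triangle is acute, so the smallest enclosing circle is the circumcircle.
Circumcentre = (-23/34, -191/34), r² = 4225/578.
Diameter = 2r = 2√(4225/578) ≈ 5.41.

5.41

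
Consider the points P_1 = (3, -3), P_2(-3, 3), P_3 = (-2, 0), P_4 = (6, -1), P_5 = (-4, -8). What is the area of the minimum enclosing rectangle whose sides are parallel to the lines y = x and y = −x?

In coordinates u = x + y, v = x − y the rectangle is axis-aligned; the map (x,y)→(u,v) scales areas by 2.
u-values: 0, 0, -2, 5, -12; range = 5 − (-12) = 17.
v-values: 6, -6, -2, 7, 4; range = 7 − (-6) = 13.
Area = (17 × 13) / 2 = 110.5.

110.5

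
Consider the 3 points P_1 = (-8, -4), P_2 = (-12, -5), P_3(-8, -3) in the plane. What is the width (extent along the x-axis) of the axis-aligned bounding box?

max x = -8, min x = -12, so width = 4.

4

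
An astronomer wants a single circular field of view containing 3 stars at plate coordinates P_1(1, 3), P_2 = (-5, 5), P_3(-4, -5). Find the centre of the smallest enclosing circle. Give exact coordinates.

(-191/58, 7/58)

Side lengths²: P_1P_2² = 40, P_1P_3² = 89, P_2P_3² = 101.
Since P_2P_3² = 101 < 89 + 40 = 129, the triangle is acute, so the smallest enclosing circle is the circumcircle.
Circumcentre = (-191/58, 7/58), r² = 44945/1682.
Centre = (-191/58, 7/58).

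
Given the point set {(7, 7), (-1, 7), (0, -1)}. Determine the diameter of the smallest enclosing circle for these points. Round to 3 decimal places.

Call the three points A, B, C in the order given.
Side lengths²: AB² = 64, AC² = 113, BC² = 65.
Since AC² = 113 < 65 + 64 = 129, the triangle is acute, so the smallest enclosing circle is the circumcircle.
Circumcentre = (3, 3.4375), r² = 28.69140625.
Diameter = 2r = 2√(28.69140625) ≈ 10.713.

10.713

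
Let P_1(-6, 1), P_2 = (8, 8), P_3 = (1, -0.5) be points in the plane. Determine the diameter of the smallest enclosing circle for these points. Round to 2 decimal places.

Side lengths²: P_1P_2² = 245, P_1P_3² = 51.25, P_2P_3² = 121.25.
Since P_1P_2² = 245 ≥ 121.25 + 51.25 = 172.5, the angle opposite P_1P_2 is not acute, so the smallest enclosing circle has P_1P_2 as diameter.
Centre = midpoint of P_1P_2 = (1, 4.5), r² = 245/4 = 61.25.
Diameter = 2r = 2√(61.25) ≈ 15.65.

15.65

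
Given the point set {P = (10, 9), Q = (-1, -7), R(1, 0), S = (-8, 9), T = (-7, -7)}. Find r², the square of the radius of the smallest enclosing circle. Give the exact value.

The minimum enclosing circle of a finite set is fixed by two of the points (as a diameter) or three (as a circumcircle).
The minimum enclosing circle is determined by three boundary points: P, S, T.
Their circumcentre is (1, 1.53125) with r² = 136.7822265625.
The farthest remaining point Q is at distance² 76.7822265625 ≤ 136.7822265625.

136.7822265625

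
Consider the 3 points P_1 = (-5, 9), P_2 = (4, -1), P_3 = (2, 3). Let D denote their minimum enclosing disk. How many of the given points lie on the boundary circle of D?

2

Side lengths²: P_1P_2² = 181, P_1P_3² = 85, P_2P_3² = 20.
Since P_1P_2² = 181 ≥ 85 + 20 = 105, the angle opposite P_1P_2 is not acute, so the smallest enclosing circle has P_1P_2 as diameter.
Centre = midpoint of P_1P_2 = (-0.5, 4), r² = 181/4 = 45.25.
The points at distance exactly r from the centre are P_1, P_2 — 2 points.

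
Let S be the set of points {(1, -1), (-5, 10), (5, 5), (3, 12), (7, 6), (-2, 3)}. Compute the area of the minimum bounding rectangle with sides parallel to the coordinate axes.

156

x ranges over [-5, 7], width 12.
y ranges over [-1, 12], height 13.
Area = 12 × 13 = 156.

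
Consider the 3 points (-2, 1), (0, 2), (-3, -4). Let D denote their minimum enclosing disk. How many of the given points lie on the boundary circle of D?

2

Call the three points A, B, C in the order given.
Side lengths²: AB² = 5, AC² = 26, BC² = 45.
Since BC² = 45 ≥ 26 + 5 = 31, the angle opposite BC is not acute, so the smallest enclosing circle has BC as diameter.
Centre = midpoint of BC = (-1.5, -1), r² = 45/4 = 11.25.
The points at distance exactly r from the centre are (0, 2), (-3, -4) — 2 points.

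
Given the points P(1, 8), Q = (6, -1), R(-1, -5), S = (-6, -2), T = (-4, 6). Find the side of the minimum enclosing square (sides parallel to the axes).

The bounding box has width 12 and height 13.
An axis-aligned square enclosing the set must have side ≥ max(width, height).
So the minimum side is max(12, 13) = 13.

13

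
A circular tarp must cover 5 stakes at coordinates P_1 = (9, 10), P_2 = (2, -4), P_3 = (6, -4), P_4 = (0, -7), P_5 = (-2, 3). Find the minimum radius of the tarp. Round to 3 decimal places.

The minimum enclosing circle of a finite set is fixed by two of the points (as a diameter) or three (as a circumcircle).
The farthest pair is P_1–P_4 with squared distance 370. The circle on this segment as diameter has centre (4.5, 1.5) and r² = 370/4 = 92.5.
Check P_2: distance² to centre = 36.5 ≤ 92.5, so it lies inside.
All remaining points lie in this disk, and no smaller disk contains both endpoints, so this is the minimum enclosing circle.
r = √(92.5) ≈ 9.618.

9.618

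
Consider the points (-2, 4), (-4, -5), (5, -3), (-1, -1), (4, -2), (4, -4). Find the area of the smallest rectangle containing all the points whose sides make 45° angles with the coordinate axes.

In coordinates u = x + y, v = x − y the rectangle is axis-aligned; the map (x,y)→(u,v) scales areas by 2.
u-values: 2, -9, 2, -2, 2, 0; range = 2 − (-9) = 11.
v-values: -6, 1, 8, 0, 6, 8; range = 8 − (-6) = 14.
Area = (11 × 14) / 2 = 77.

77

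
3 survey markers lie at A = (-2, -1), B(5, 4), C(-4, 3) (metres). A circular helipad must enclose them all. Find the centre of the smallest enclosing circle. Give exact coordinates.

(11/19, 53/19)

Side lengths²: AB² = 74, AC² = 20, BC² = 82.
Since BC² = 82 < 74 + 20 = 94, the triangle is acute, so the smallest enclosing circle is the circumcircle.
Circumcentre = (11/19, 53/19), r² = 7585/361.
Centre = (11/19, 53/19).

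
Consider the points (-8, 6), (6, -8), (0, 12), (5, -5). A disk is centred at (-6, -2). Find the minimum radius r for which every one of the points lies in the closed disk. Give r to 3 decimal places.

15.232

The required radius is the distance from (-6, -2) to the farthest point.
Squared distances: 68, 180, 232, 130.
Maximum is 232, attained at (0, 12).
r = √232 ≈ 15.232.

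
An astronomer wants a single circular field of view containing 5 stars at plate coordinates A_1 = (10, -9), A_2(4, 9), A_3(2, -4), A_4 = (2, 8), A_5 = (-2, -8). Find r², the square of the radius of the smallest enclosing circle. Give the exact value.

9425/98

A smallest enclosing disk is always determined by at most three of the input points on its boundary.
The minimum enclosing circle is determined by three boundary points: A_1, A_2, A_5.
Their circumcentre is (65/14, -11/14) with r² = 9425/98.
The farthest remaining point A_4 is at distance² 8249/98 ≤ 9425/98.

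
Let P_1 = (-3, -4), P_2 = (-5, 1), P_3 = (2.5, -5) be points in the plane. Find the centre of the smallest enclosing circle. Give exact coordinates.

(-1.25, -2)

Side lengths²: P_1P_2² = 29, P_1P_3² = 31.25, P_2P_3² = 92.25.
Since P_2P_3² = 92.25 ≥ 31.25 + 29 = 60.25, the angle opposite P_2P_3 is not acute, so the smallest enclosing circle has P_2P_3 as diameter.
Centre = midpoint of P_2P_3 = (-1.25, -2), r² = 92.25/4 = 23.0625.
Centre = (-1.25, -2).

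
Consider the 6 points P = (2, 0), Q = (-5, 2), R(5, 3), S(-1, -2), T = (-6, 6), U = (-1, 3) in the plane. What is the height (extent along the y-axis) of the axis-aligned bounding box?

max y = 6, min y = -2, so height = 8.

8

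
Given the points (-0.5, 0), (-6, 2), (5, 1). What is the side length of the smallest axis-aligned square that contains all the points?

11

The bounding box has width 11 and height 2.
An axis-aligned square enclosing the set must have side ≥ max(width, height).
So the minimum side is max(11, 2) = 11.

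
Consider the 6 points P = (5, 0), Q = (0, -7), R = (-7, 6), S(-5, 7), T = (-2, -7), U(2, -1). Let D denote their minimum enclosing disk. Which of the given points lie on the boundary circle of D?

P, Q, R

By Welzl's lemma the MEC is supported by two points (diametrically opposite) or three points (on a circumcircle).
The minimum enclosing circle is determined by three boundary points: P, Q, R.
Their circumcentre is (-47/19, 1/19) with r² = 20165/361.
The farthest remaining point S is at distance² 19728/361 ≤ 20165/361.
The points at distance exactly r from the centre are P, Q, R — 3 points.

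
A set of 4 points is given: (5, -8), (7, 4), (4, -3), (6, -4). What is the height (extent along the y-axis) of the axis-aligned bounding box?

12

max y = 4, min y = -8, so height = 12.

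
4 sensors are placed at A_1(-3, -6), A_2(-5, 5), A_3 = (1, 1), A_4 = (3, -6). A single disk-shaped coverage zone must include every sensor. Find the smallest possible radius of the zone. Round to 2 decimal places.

A smallest enclosing disk is always determined by at most three of the input points on its boundary.
The farthest pair is A_2–A_4 with squared distance 185. The circle on this segment as diameter has centre (-1, -0.5) and r² = 185/4 = 46.25.
Check A_1: distance² to centre = 34.25 ≤ 46.25, so it lies inside.
All remaining points lie in this disk, and no smaller disk contains both endpoints, so this is the minimum enclosing circle.
r = √(46.25) ≈ 6.80.

6.80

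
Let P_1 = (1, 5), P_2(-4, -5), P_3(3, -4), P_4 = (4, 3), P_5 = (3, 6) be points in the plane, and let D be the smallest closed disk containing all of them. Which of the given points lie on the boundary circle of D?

P_2, P_5

A smallest enclosing disk is always determined by at most three of the input points on its boundary.
The farthest pair is P_2–P_5 with squared distance 170. The circle on this segment as diameter has centre (-0.5, 0.5) and r² = 170/4 = 42.5.
Check P_1: distance² to centre = 22.5 ≤ 42.5, so it lies inside.
All remaining points lie in this disk, and no smaller disk contains both endpoints, so this is the minimum enclosing circle.
The points at distance exactly r from the centre are P_2, P_5 — 2 points.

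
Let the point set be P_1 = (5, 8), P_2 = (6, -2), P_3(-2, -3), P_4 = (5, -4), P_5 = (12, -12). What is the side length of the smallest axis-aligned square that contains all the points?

20

The bounding box has width 14 and height 20.
An axis-aligned square enclosing the set must have side ≥ max(width, height).
So the minimum side is max(14, 20) = 20.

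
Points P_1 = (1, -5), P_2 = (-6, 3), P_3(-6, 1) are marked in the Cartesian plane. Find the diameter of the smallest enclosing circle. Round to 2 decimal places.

10.63

Side lengths²: P_1P_2² = 113, P_1P_3² = 85, P_2P_3² = 4.
Since P_1P_2² = 113 ≥ 85 + 4 = 89, the angle opposite P_1P_2 is not acute, so the smallest enclosing circle has P_1P_2 as diameter.
Centre = midpoint of P_1P_2 = (-2.5, -1), r² = 113/4 = 28.25.
Diameter = 2r = 2√(28.25) ≈ 10.63.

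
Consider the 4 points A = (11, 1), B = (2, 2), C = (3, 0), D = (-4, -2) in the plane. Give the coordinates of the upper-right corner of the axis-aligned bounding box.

x-range [-4, 11], y-range [-2, 2].
The upper-right corner is (11, 2).

(11, 2)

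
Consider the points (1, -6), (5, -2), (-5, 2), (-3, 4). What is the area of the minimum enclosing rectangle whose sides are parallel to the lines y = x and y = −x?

In coordinates u = x + y, v = x − y the rectangle is axis-aligned; the map (x,y)→(u,v) scales areas by 2.
u-values: -5, 3, -3, 1; range = 3 − (-5) = 8.
v-values: 7, 7, -7, -7; range = 7 − (-7) = 14.
Area = (8 × 14) / 2 = 56.

56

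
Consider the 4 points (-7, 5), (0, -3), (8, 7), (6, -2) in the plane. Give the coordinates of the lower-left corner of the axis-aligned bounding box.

x-range [-7, 8], y-range [-3, 7].
The lower-left corner is (-7, -3).

(-7, -3)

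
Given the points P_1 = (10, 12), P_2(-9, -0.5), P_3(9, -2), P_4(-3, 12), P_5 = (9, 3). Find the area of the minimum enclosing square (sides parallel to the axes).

The bounding box has width 19 and height 14.
An axis-aligned square enclosing the set must have side ≥ max(width, height).
So the minimum side is max(19, 14) = 19.
Area = 19² = 361.

361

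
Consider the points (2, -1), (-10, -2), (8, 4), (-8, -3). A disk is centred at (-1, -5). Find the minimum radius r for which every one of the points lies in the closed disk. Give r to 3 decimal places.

12.728

The required radius is the distance from (-1, -5) to the farthest point.
Squared distances: 25, 90, 162, 53.
Maximum is 162, attained at (8, 4).
r = √162 ≈ 12.728.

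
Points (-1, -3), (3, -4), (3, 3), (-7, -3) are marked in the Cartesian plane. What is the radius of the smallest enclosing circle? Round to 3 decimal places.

A smallest enclosing disk is always determined by at most three of the input points on its boundary.
The minimum enclosing circle is determined by three boundary points: (3, -4), (3, 3), (-7, -3).
Their circumcentre is (-1.7, -0.5) with r² = 34.34.
The farthest remaining point (-1, -3) is at distance² 6.74 ≤ 34.34.
r = √(34.34) ≈ 5.860.

5.860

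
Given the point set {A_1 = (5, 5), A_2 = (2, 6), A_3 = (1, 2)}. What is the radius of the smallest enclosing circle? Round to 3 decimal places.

2.507

Side lengths²: A_1A_2² = 10, A_1A_3² = 25, A_2A_3² = 17.
Since A_1A_3² = 25 < 17 + 10 = 27, the triangle is acute, so the smallest enclosing circle is the circumcircle.
Circumcentre = (75/26, 95/26), r² = 2125/338.
r = √(2125/338) ≈ 2.507.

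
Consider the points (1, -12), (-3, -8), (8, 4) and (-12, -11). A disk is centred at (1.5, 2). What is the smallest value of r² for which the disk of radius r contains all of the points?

351.25

The required radius is the distance from (1.5, 2) to the farthest point.
Squared distances: 196.25, 120.25, 46.25, 351.25.
Maximum is 351.25, attained at (-12, -11).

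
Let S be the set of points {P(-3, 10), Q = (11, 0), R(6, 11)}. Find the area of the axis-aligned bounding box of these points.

154

x ranges over [-3, 11], width 14.
y ranges over [0, 11], height 11.
Area = 14 × 11 = 154.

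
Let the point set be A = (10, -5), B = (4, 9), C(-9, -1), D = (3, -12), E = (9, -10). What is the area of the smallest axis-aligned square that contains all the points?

The bounding box has width 19 and height 21.
An axis-aligned square enclosing the set must have side ≥ max(width, height).
So the minimum side is max(19, 21) = 21.
Area = 21² = 441.

441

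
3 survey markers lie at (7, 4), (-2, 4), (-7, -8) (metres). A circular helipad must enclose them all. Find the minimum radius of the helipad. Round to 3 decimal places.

Call the three points A, B, C in the order given.
Side lengths²: AB² = 81, AC² = 340, BC² = 169.
Since AC² = 340 ≥ 169 + 81 = 250, the angle opposite AC is not acute, so the smallest enclosing circle has AC as diameter.
Centre = midpoint of AC = (0, -2), r² = 340/4 = 85.
r = √85 ≈ 9.220.

9.220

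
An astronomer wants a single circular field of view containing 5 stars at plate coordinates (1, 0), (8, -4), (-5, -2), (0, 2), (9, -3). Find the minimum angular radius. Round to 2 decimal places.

By Welzl's lemma the MEC is supported by two points (diametrically opposite) or three points (on a circumcircle).
The farthest pair is (-5, -2)–(9, -3) with squared distance 197. The circle on this segment as diameter has centre (2, -2.5) and r² = 197/4 = 49.25.
Check (1, 0): distance² to centre = 7.25 ≤ 49.25, so it lies inside.
All remaining points lie in this disk, and no smaller disk contains both endpoints, so this is the minimum enclosing circle.
r = √(49.25) ≈ 7.02.

7.02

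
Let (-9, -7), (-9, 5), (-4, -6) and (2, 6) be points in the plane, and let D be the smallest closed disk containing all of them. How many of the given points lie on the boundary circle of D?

A smallest enclosing disk is always determined by at most three of the input points on its boundary.
The farthest pair is (-9, -7)–(2, 6) with squared distance 290. The circle on this segment as diameter has centre (-3.5, -0.5) and r² = 290/4 = 72.5.
Check (-9, 5): distance² to centre = 60.5 ≤ 72.5, so it lies inside.
All remaining points lie in this disk, and no smaller disk contains both endpoints, so this is the minimum enclosing circle.
The points at distance exactly r from the centre are (-9, -7), (2, 6) — 2 points.

2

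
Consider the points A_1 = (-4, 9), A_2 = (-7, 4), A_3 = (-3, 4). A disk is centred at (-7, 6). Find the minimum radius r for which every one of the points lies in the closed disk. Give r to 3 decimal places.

The required radius is the distance from (-7, 6) to the farthest point.
Squared distances: 18, 4, 20.
Maximum is 20, attained at A_3.
r = √20 ≈ 4.472.

4.472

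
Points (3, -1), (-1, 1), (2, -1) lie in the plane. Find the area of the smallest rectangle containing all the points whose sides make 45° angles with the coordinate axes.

In coordinates u = x + y, v = x − y the rectangle is axis-aligned; the map (x,y)→(u,v) scales areas by 2.
u-values: 2, 0, 1; range = 2 − 0 = 2.
v-values: 4, -2, 3; range = 4 − (-2) = 6.
Area = (2 × 6) / 2 = 6.

6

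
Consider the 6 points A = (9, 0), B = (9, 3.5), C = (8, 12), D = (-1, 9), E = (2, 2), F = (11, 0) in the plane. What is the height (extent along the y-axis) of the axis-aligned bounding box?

12

max y = 12, min y = 0, so height = 12.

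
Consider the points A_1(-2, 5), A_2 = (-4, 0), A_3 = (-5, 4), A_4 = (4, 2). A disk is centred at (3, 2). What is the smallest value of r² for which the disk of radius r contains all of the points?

68

The required radius is the distance from (3, 2) to the farthest point.
Squared distances: 34, 53, 68, 1.
Maximum is 68, attained at A_3.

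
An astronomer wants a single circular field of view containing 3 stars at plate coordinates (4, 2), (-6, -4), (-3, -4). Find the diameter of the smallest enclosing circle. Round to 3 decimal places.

Call the three points A, B, C in the order given.
Side lengths²: AB² = 136, AC² = 85, BC² = 9.
Since AB² = 136 ≥ 85 + 9 = 94, the angle opposite AB is not acute, so the smallest enclosing circle has AB as diameter.
Centre = midpoint of AB = (-1, -1), r² = 136/4 = 34.
Diameter = 2r = 2√34 ≈ 11.662.

11.662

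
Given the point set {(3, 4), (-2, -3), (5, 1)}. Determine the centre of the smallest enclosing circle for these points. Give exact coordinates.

(43/58, 19/58)

Call the three points A, B, C in the order given.
Side lengths²: AB² = 74, AC² = 13, BC² = 65.
Since AB² = 74 < 65 + 13 = 78, the triangle is acute, so the smallest enclosing circle is the circumcircle.
Circumcentre = (43/58, 19/58), r² = 31265/1682.
Centre = (43/58, 19/58).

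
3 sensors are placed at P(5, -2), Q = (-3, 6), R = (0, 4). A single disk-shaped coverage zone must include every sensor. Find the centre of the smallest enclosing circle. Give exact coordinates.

Side lengths²: PQ² = 128, PR² = 61, QR² = 13.
Since PQ² = 128 ≥ 61 + 13 = 74, the angle opposite PQ is not acute, so the smallest enclosing circle has PQ as diameter.
Centre = midpoint of PQ = (1, 2), r² = 128/4 = 32.
Centre = (1, 2).

(1, 2)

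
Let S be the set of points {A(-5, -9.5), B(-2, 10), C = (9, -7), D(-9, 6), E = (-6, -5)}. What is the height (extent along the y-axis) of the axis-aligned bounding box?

19.5

max y = 10, min y = -9.5, so height = 19.5.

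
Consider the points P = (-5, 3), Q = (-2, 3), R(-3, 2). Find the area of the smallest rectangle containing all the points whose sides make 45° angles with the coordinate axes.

4.5

In coordinates u = x + y, v = x − y the rectangle is axis-aligned; the map (x,y)→(u,v) scales areas by 2.
u-values: -2, 1, -1; range = 1 − (-2) = 3.
v-values: -8, -5, -5; range = -5 − (-8) = 3.
Area = (3 × 3) / 2 = 4.5.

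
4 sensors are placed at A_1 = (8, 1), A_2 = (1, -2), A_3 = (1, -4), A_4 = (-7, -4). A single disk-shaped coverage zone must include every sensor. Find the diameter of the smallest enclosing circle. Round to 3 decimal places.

15.811

A smallest enclosing disk is always determined by at most three of the input points on its boundary.
The farthest pair is A_1–A_4 with squared distance 250. The circle on this segment as diameter has centre (0.5, -1.5) and r² = 250/4 = 62.5.
Check A_2: distance² to centre = 0.5 ≤ 62.5, so it lies inside.
All remaining points lie in this disk, and no smaller disk contains both endpoints, so this is the minimum enclosing circle.
Diameter = 2r = 2√(62.5) ≈ 15.811.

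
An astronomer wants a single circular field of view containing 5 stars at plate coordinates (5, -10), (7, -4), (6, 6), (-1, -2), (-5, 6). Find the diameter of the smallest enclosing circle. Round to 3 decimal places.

The minimum enclosing circle is determined by three boundary points: (5, -10), (6, 6), (-5, 6).
Their circumcentre is (0.5, -1.6875) with r² = 89.34765625.
The farthest remaining point (7, -4) is at distance² 47.59765625 ≤ 89.34765625.
Diameter = 2r = 2√(89.34765625) ≈ 18.905.

18.905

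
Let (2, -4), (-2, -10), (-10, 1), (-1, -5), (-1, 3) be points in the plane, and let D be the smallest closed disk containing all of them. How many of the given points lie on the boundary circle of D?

3

The minimum enclosing circle is determined by three boundary points: (-2, -10), (-10, 1), (-1, 3).
Their circumcentre is (-199/46, -151/46) with r² = 53465/1058.
The farthest remaining point (2, -4) is at distance² 42885/1058 ≤ 53465/1058.
The points at distance exactly r from the centre are (-2, -10), (-10, 1), (-1, 3) — 3 points.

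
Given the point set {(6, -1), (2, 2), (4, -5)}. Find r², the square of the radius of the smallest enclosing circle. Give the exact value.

13.25

Call the three points A, B, C in the order given.
Side lengths²: AB² = 25, AC² = 20, BC² = 53.
Since BC² = 53 ≥ 25 + 20 = 45, the angle opposite BC is not acute, so the smallest enclosing circle has BC as diameter.
Centre = midpoint of BC = (3, -1.5), r² = 53/4 = 13.25.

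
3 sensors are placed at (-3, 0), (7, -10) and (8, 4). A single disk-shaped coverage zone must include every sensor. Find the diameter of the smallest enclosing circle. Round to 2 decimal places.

15.49

Call the three points A, B, C in the order given.
Side lengths²: AB² = 200, AC² = 137, BC² = 197.
Since AB² = 200 < 197 + 137 = 334, the triangle is acute, so the smallest enclosing circle is the circumcircle.
Circumcentre = (127/30, -83/30), r² = 26989/450.
Diameter = 2r = 2√(26989/450) ≈ 15.49.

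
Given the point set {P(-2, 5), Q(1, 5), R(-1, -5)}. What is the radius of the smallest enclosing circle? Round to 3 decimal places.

Side lengths²: PQ² = 9, PR² = 101, QR² = 104.
Since QR² = 104 < 101 + 9 = 110, the triangle is acute, so the smallest enclosing circle is the circumcircle.
Circumcentre = (-0.5, 0.1), r² = 26.26.
r = √(26.26) ≈ 5.124.

5.124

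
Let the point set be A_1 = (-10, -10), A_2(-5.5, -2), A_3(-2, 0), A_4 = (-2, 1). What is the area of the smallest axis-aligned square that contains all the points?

The bounding box has width 8 and height 11.
An axis-aligned square enclosing the set must have side ≥ max(width, height).
So the minimum side is max(8, 11) = 11.
Area = 11² = 121.

121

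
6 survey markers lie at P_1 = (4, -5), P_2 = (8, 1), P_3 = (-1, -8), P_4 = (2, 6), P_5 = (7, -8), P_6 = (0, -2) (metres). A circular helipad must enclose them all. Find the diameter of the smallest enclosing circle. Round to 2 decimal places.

A smallest enclosing disk is always determined by at most three of the input points on its boundary.
The minimum enclosing circle is determined by three boundary points: P_3, P_4, P_5.
Their circumcentre is (3, -43/28) with r² = 45305/784.
The farthest remaining point P_2 is at distance² 24641/784 ≤ 45305/784.
Diameter = 2r = 2√(45305/784) ≈ 15.20.

15.20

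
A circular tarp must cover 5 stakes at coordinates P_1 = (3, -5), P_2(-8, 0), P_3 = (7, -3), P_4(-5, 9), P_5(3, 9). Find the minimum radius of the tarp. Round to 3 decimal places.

8.551

A smallest enclosing disk is always determined by at most three of the input points on its boundary.
The minimum enclosing circle is determined by three boundary points: P_2, P_3, P_4.
Their circumcentre is (0.25, 2.25) with r² = 73.125.
The farthest remaining point P_1 is at distance² 60.125 ≤ 73.125.
r = √(73.125) ≈ 8.551.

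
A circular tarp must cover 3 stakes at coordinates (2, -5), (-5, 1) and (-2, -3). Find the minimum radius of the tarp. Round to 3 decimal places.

4.610

Call the three points A, B, C in the order given.
Side lengths²: AB² = 85, AC² = 20, BC² = 25.
Since AB² = 85 ≥ 25 + 20 = 45, the angle opposite AB is not acute, so the smallest enclosing circle has AB as diameter.
Centre = midpoint of AB = (-1.5, -2), r² = 85/4 = 21.25.
r = √(21.25) ≈ 4.610.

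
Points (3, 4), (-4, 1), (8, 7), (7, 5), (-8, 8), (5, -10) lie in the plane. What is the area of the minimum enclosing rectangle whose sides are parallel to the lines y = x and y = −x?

In coordinates u = x + y, v = x − y the rectangle is axis-aligned; the map (x,y)→(u,v) scales areas by 2.
u-values: 7, -3, 15, 12, 0, -5; range = 15 − (-5) = 20.
v-values: -1, -5, 1, 2, -16, 15; range = 15 − (-16) = 31.
Area = (20 × 31) / 2 = 310.

310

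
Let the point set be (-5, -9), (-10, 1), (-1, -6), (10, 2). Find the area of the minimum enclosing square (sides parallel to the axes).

400

The bounding box has width 20 and height 11.
An axis-aligned square enclosing the set must have side ≥ max(width, height).
So the minimum side is max(20, 11) = 20.
Area = 20² = 400.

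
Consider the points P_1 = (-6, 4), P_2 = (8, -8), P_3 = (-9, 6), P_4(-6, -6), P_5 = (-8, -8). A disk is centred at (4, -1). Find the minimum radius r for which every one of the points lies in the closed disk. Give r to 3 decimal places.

14.765

The required radius is the distance from (4, -1) to the farthest point.
Squared distances: 125, 65, 218, 125, 193.
Maximum is 218, attained at P_3.
r = √218 ≈ 14.765.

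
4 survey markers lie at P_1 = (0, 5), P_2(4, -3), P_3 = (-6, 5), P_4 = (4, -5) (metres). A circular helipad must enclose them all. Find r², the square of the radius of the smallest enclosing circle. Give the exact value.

The minimum enclosing circle of a finite set is fixed by two of the points (as a diameter) or three (as a circumcircle).
The farthest pair is P_3–P_4 with squared distance 200. The circle on this segment as diameter has centre (-1, 0) and r² = 200/4 = 50.
Check P_1: distance² to centre = 26 ≤ 50, so it lies inside.
All remaining points lie in this disk, and no smaller disk contains both endpoints, so this is the minimum enclosing circle.

50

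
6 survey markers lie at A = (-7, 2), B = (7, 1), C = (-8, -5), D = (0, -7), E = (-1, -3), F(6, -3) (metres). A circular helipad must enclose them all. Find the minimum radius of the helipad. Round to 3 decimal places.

By Welzl's lemma the MEC is supported by two points (diametrically opposite) or three points (on a circumcircle).
The farthest pair is B–C with squared distance 261. The circle on this segment as diameter has centre (-0.5, -2) and r² = 261/4 = 65.25.
Check A: distance² to centre = 58.25 ≤ 65.25, so it lies inside.
All remaining points lie in this disk, and no smaller disk contains both endpoints, so this is the minimum enclosing circle.
r = √(65.25) ≈ 8.078.

8.078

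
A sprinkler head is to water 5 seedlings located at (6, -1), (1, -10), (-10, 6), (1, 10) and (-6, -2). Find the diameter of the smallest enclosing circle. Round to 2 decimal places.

By Welzl's lemma the MEC is supported by two points (diametrically opposite) or three points (on a circumcircle).
The minimum enclosing circle is determined by three boundary points: (1, -10), (-10, 6), (1, 10).
Their circumcentre is (-35/22, 0) with r² = 51649/484.
The farthest remaining point (6, -1) is at distance² 28373/484 ≤ 51649/484.
Diameter = 2r = 2√(51649/484) ≈ 20.66.

20.66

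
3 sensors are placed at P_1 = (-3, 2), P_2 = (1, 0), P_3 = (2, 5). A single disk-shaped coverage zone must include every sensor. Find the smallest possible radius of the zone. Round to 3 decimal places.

3.022

Side lengths²: P_1P_2² = 20, P_1P_3² = 34, P_2P_3² = 26.
Since P_1P_3² = 34 < 26 + 20 = 46, the triangle is acute, so the smallest enclosing circle is the circumcircle.
Circumcentre = (-1/11, 31/11), r² = 1105/121.
r = √(1105/121) ≈ 3.022.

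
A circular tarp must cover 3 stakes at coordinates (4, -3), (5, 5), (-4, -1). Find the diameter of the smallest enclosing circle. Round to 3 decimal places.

10.896

Call the three points A, B, C in the order given.
Side lengths²: AB² = 65, AC² = 68, BC² = 117.
Since BC² = 117 < 68 + 65 = 133, the triangle is acute, so the smallest enclosing circle is the circumcircle.
Circumcentre = (19/22, 16/11), r² = 14365/484.
Diameter = 2r = 2√(14365/484) ≈ 10.896.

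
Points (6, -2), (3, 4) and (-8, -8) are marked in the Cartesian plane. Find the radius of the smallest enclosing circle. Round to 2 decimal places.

Call the three points A, B, C in the order given.
Side lengths²: AB² = 45, AC² = 232, BC² = 265.
Since BC² = 265 < 232 + 45 = 277, the triangle is acute, so the smallest enclosing circle is the circumcircle.
Circumcentre = (-73/34, -79/34), r² = 38425/578.
r = √(38425/578) ≈ 8.15.

8.15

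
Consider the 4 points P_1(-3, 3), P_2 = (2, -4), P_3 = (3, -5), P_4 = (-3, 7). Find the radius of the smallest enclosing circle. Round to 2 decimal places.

By Welzl's lemma the MEC is supported by two points (diametrically opposite) or three points (on a circumcircle).
The farthest pair is P_3–P_4 with squared distance 180. The circle on this segment as diameter has centre (0, 1) and r² = 180/4 = 45.
Check P_1: distance² to centre = 13 ≤ 45, so it lies inside.
All remaining points lie in this disk, and no smaller disk contains both endpoints, so this is the minimum enclosing circle.
r = √45 ≈ 6.71.

6.71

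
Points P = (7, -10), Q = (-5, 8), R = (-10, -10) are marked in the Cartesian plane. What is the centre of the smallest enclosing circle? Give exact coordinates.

(-1.5, -8/3)

Side lengths²: PQ² = 468, PR² = 289, QR² = 349.
Since PQ² = 468 < 349 + 289 = 638, the triangle is acute, so the smallest enclosing circle is the circumcircle.
Circumcentre = (-1.5, -8/3), r² = 4537/36.
Centre = (-1.5, -8/3).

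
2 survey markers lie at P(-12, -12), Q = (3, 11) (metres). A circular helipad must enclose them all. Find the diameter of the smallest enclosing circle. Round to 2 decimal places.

The smallest circle enclosing two points has them as diameter endpoints.
Centre = midpoint = (-4.5, -0.5); r² = |PQ|²/4 = 754/4 = 188.5.
Diameter = 2r = 2√(188.5) ≈ 27.46.

27.46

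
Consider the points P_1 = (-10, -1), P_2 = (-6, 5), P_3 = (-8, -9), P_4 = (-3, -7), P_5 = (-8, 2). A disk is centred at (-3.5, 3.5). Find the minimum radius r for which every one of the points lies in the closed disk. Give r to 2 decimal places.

The required radius is the distance from (-3.5, 3.5) to the farthest point.
Squared distances: 62.5, 8.5, 176.5, 110.5, 22.5.
Maximum is 176.5, attained at P_3.
r = √(176.5) ≈ 13.29.

13.29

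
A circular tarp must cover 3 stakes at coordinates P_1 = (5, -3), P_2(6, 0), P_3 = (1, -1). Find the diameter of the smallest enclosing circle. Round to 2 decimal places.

5.15

Side lengths²: P_1P_2² = 10, P_1P_3² = 20, P_2P_3² = 26.
Since P_2P_3² = 26 < 20 + 10 = 30, the triangle is acute, so the smallest enclosing circle is the circumcircle.
Circumcentre = (25/7, -6/7), r² = 325/49.
Diameter = 2r = 2√(325/49) ≈ 5.15.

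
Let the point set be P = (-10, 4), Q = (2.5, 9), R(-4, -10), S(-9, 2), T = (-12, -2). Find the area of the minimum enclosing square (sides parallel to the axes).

361

The bounding box has width 14.5 and height 19.
An axis-aligned square enclosing the set must have side ≥ max(width, height).
So the minimum side is max(14.5, 19) = 19.
Area = 19² = 361.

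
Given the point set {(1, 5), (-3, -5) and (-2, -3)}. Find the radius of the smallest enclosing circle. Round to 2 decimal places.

5.39

Call the three points A, B, C in the order given.
Side lengths²: AB² = 116, AC² = 73, BC² = 5.
Since AB² = 116 ≥ 73 + 5 = 78, the angle opposite AB is not acute, so the smallest enclosing circle has AB as diameter.
Centre = midpoint of AB = (-1, 0), r² = 116/4 = 29.
r = √29 ≈ 5.39.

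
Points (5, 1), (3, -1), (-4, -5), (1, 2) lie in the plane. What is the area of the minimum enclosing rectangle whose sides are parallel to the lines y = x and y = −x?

In coordinates u = x + y, v = x − y the rectangle is axis-aligned; the map (x,y)→(u,v) scales areas by 2.
u-values: 6, 2, -9, 3; range = 6 − (-9) = 15.
v-values: 4, 4, 1, -1; range = 4 − (-1) = 5.
Area = (15 × 5) / 2 = 37.5.

37.5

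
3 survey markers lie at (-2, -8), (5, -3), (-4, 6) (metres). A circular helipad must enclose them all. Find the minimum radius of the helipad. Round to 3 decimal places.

7.169

Call the three points A, B, C in the order given.
Side lengths²: AB² = 74, AC² = 200, BC² = 162.
Since AC² = 200 < 162 + 74 = 236, the triangle is acute, so the smallest enclosing circle is the circumcircle.
Circumcentre = (-11/6, -5/6), r² = 925/18.
r = √(925/18) ≈ 7.169.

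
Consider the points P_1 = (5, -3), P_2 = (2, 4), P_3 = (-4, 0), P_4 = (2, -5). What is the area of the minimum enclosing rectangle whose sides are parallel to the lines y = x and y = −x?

60

In coordinates u = x + y, v = x − y the rectangle is axis-aligned; the map (x,y)→(u,v) scales areas by 2.
u-values: 2, 6, -4, -3; range = 6 − (-4) = 10.
v-values: 8, -2, -4, 7; range = 8 − (-4) = 12.
Area = (10 × 12) / 2 = 60.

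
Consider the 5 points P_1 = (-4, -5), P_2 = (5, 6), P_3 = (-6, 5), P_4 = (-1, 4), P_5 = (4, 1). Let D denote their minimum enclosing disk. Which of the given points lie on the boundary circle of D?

P_1, P_2, P_3

The minimum enclosing circle is determined by three boundary points: P_1, P_2, P_3.
Their circumcentre is (-5/56, 55/56) with r² = 80093/1568.
The farthest remaining point P_5 is at distance² 26221/1568 ≤ 80093/1568.
The points at distance exactly r from the centre are P_1, P_2, P_3 — 3 points.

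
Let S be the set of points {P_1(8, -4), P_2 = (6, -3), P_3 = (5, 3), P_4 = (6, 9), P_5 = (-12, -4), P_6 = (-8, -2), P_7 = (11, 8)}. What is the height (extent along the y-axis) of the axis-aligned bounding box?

max y = 9, min y = -4, so height = 13.

13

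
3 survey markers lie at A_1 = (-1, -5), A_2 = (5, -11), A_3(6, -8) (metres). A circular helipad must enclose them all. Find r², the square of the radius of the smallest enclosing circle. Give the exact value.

Side lengths²: A_1A_2² = 72, A_1A_3² = 58, A_2A_3² = 10.
Since A_1A_2² = 72 ≥ 58 + 10 = 68, the angle opposite A_1A_2 is not acute, so the smallest enclosing circle has A_1A_2 as diameter.
Centre = midpoint of A_1A_2 = (2, -8), r² = 72/4 = 18.

18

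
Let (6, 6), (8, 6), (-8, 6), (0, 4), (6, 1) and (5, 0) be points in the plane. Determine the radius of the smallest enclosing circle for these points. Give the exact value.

By Welzl's lemma the MEC is supported by two points (diametrically opposite) or three points (on a circumcircle).
The farthest pair is (8, 6)–(-8, 6) with squared distance 256. The circle on this segment as diameter has centre (0, 6) and r² = 256/4 = 64.
Check (6, 6): distance² to centre = 36 ≤ 64, so it lies inside.
All remaining points lie in this disk, and no smaller disk contains both endpoints, so this is the minimum enclosing circle.
r = √64 = 8.

8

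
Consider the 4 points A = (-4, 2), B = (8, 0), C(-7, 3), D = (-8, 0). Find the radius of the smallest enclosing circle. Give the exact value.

A smallest enclosing disk is always determined by at most three of the input points on its boundary.
The farthest pair is B–D with squared distance 256. The circle on this segment as diameter has centre (0, 0) and r² = 256/4 = 64.
Check A: distance² to centre = 20 ≤ 64, so it lies inside.
All remaining points lie in this disk, and no smaller disk contains both endpoints, so this is the minimum enclosing circle.
r = √64 = 8.

8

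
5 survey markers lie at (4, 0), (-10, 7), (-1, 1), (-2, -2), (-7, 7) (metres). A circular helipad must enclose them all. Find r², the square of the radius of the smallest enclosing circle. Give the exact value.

61.25

The minimum enclosing circle of a finite set is fixed by two of the points (as a diameter) or three (as a circumcircle).
The farthest pair is (4, 0)–(-10, 7) with squared distance 245. The circle on this segment as diameter has centre (-3, 3.5) and r² = 245/4 = 61.25.
Check (-1, 1): distance² to centre = 10.25 ≤ 61.25, so it lies inside.
All remaining points lie in this disk, and no smaller disk contains both endpoints, so this is the minimum enclosing circle.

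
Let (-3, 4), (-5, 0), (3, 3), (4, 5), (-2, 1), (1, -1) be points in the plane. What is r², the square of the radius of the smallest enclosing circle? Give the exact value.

By Welzl's lemma the MEC is supported by two points (diametrically opposite) or three points (on a circumcircle).
The farthest pair is (-5, 0)–(4, 5) with squared distance 106. The circle on this segment as diameter has centre (-0.5, 2.5) and r² = 106/4 = 26.5.
Check (-3, 4): distance² to centre = 8.5 ≤ 26.5, so it lies inside.
All remaining points lie in this disk, and no smaller disk contains both endpoints, so this is the minimum enclosing circle.

26.5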